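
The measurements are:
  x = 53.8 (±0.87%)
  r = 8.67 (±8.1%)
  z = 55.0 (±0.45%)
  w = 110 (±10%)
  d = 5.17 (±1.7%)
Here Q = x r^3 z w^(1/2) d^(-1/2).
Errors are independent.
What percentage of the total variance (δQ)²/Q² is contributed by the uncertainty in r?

(δQ/Q)² = (1·δx/x)² + (3·δr/r)² + (1·δz/z)² + (½·δw/w)² + (−½·δd/d)²
  x term: (1×0.00870)² = 7.57e-05
  r term: (3×0.0810)² = 0.0590
  z term: (1×0.00450)² = 2.03e-05
  w term: (0.5×0.100)² = 0.00250
  d term: (-0.5×0.0170)² = 7.23e-05
Total = 0.0617. Share from r = 0.0590/0.0617 = 0.957.

95.7%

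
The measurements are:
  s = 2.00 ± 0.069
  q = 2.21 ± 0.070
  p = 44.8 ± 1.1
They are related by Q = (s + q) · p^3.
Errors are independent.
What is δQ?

Let u = s + q = 4.21. δu = √(δs² + δq²) = √(0.00476 + 0.00490) = 0.0983, so δu/u = 0.0233.
Q is then a monomial in u, p:
δQ/Q = √((δu/u)² + (3·δp/p)²) = √(0.000545 + 0.00543) = 0.0773
Q = 3.79e+05, so δQ = 0.0773 × 3.79e+05 = 29300.

29300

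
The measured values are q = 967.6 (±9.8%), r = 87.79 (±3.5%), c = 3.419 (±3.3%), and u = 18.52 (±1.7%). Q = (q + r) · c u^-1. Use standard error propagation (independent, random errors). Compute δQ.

Let w = q + r = 1055. δw = √(δq² + δr²) = √(8990 + 9.44) = 94.9, so δw/w = 0.0899.
Q is then a monomial in w, c, u:
δQ/Q = √((δw/w)² + (1·δc/c)² + (-1·δu/u)²) = √(0.00808 + 0.00109 + 0.000289) = 0.0973
Q = 194.8, so δQ = 0.0973 × 194.8 = 18.9.

18.9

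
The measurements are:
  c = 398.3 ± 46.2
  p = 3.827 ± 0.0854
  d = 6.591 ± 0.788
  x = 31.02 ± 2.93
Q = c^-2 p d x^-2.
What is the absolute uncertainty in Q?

5.34e-08

Relative error in a monomial: (δQ/Q)² = Σ (nᵢ · δxᵢ/xᵢ)².
  (-2·δc/c)² = (-2×0.116)² = 0.0538;  (1·δp/p)² = (1×0.0223)² = 0.000498;  (1·δd/d)² = (1×0.120)² = 0.0143;  (-2·δx/x)² = (-2×0.0945)² = 0.0357
δQ/Q = √(0.104) = 0.323
Q = 1.652e-07, so δQ = 0.323 × 1.652e-07 = 5.34e-08.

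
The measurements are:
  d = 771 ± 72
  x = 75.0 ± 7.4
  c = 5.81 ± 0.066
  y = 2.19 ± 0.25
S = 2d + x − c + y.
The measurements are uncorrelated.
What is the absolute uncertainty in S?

Each term contributes (cᵢ δxᵢ)² to (δS)²:
  (2·δd)² = 20700;  (δx)² = 54.8;  (δc)² = 0.00436;  (δy)² = 0.0625
δS = √(20800) = 144

144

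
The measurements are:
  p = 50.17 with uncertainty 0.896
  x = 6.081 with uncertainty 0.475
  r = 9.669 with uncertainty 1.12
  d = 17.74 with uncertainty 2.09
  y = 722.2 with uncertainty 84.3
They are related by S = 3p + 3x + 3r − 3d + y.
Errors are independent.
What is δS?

84.7

For a sum/difference, combine absolute errors in quadrature:
  (3·δp)² = 7.23;  (3·δx)² = 2.03;  (3·δr)² = 11.3;  (3·δd)² = 39.3;  (δy)² = 7110
δS = √(7170) = 84.7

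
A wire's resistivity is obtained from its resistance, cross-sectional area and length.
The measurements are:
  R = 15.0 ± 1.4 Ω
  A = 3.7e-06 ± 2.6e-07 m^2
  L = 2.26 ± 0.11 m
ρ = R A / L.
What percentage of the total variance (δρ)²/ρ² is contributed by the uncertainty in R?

(δρ/ρ)² = (1·δR/R)² + (1·δA/A)² + (-1·δL/L)²
  R term: (1×0.0933)² = 0.00871
  A term: (1×0.0703)² = 0.00494
  L term: (-1×0.0487)² = 0.00237
Total = 0.0160. Share from R = 0.00871/0.0160 = 0.544.

54.4%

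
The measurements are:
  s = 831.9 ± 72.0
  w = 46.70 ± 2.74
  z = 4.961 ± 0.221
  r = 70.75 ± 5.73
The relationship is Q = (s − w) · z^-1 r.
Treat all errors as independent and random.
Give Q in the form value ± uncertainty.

11200 ± 1460

Let u = s − w = 785.2. δu = √(δs² + δw²) = √(5180 + 7.51) = 72.1, so δu/u = 0.0918.
Q is then a monomial in u, z, r:
δQ/Q = √((δu/u)² + (-1·δz/z)² + (1·δr/r)²) = √(0.00842 + 0.00198 + 0.00656) = 0.130
Q = 11200, so δQ = 0.130 × 11200 = 1460.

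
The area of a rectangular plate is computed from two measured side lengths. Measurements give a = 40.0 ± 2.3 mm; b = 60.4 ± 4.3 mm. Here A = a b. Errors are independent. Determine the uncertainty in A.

Each factor contributes (exponent × relative error)² to (δA/A)²:
  (1·δa/a)² = (1×0.0575)² = 0.00331;  (1·δb/b)² = (1×0.0712)² = 0.00507
δA/A = √(0.00837) = 0.0915
A = 2420 mm^2, so δA = 0.0915 × 2420 = 221 mm^2.

221 mm^2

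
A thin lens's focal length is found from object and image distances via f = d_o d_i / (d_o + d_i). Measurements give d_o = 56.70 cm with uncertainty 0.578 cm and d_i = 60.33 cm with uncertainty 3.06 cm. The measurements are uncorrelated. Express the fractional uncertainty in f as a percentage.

2.51%

∂f/∂d_o = (d_i/(d_o+d_i))² = 0.266;  ∂f/∂d_i = (d_o/(d_o+d_i))² = 0.235
δf = √((∂f/∂d_o · δd_o)² + (∂f/∂d_i · δd_i)²) = √(0.0236 + 0.516) = 0.735 cm
f = 29.23 cm, so δf/f = 0.735/29.23 = 0.0251.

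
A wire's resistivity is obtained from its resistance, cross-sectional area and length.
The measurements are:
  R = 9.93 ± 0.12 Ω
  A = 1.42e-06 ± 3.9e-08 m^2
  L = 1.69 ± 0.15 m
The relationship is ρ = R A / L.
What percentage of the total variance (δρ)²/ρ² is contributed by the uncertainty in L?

89.7%

(δρ/ρ)² = (1·δR/R)² + (1·δA/A)² + (-1·δL/L)²
  R term: (1×0.0121)² = 0.000146
  A term: (1×0.0275)² = 0.000754
  L term: (-1×0.0888)² = 0.00788
Total = 0.00878. Share from L = 0.00788/0.00878 = 0.897.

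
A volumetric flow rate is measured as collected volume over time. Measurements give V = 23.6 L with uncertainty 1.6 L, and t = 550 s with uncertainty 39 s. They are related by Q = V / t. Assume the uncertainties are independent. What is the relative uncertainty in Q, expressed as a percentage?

Each factor contributes (exponent × relative error)² to (δQ/Q)²:
  (1·δV/V)² = (1×0.0678)² = 0.00460;  (-1·δt/t)² = (-1×0.0709)² = 0.00503
δQ/Q = √(0.00962) = 0.0981

9.81%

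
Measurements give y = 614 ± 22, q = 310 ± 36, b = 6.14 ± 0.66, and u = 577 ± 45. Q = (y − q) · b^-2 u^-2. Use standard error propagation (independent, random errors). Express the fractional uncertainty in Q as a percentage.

Let w = y − q = 304. δw = √(δy² + δq²) = √(484 + 1300) = 42.2, so δw/w = 0.139.
Q is then a monomial in w, b, u:
δQ/Q = √((δw/w)² + (-2·δb/b)² + (-2·δu/u)²) = √(0.0193 + 0.0462 + 0.0243) = 0.300

30.0%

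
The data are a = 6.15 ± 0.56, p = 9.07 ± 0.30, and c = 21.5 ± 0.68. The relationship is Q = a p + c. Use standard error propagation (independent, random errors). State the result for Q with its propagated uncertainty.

77.3 ± 5.45

Let w = a·p = 55.8. δw/w = √((1·δa/a)² + (1·δp/p)²) = √(0.00829 + 0.00109) = 0.0969, so δw = 5.40.
Q = w + c: δQ = √(δw² + δc²) = √(29.2 + 0.462) = 5.45
Q = 77.3.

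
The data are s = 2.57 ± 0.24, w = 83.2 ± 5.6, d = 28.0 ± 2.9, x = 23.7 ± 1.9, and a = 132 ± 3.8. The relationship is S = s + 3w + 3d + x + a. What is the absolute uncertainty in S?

19.4

S is a linear combination, so absolute uncertainties add in quadrature:
  (δs)² = 0.0576;  (3·δw)² = 282;  (3·δd)² = 75.7;  (δx)² = 3.61;  (δa)² = 14.4
δS = √(376) = 19.4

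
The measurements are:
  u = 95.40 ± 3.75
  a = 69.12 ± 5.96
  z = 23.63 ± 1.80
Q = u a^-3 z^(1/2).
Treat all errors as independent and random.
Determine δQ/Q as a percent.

Relative error in a monomial: (δQ/Q)² = Σ (nᵢ · δxᵢ/xᵢ)².
  (1·δu/u)² = (1×0.0393)² = 0.00155;  (-3·δa/a)² = (-3×0.0862)² = 0.0669;  (½·δz/z)² = (0.5×0.0762)² = 0.00145
δQ/Q = √(0.0699) = 0.264

26.4%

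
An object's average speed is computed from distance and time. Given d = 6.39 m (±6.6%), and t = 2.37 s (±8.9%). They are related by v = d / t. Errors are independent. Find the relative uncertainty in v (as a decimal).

0.111

Relative error in a monomial: (δv/v)² = Σ (nᵢ · δxᵢ/xᵢ)².
  (1·δd/d)² = (1×0.0660)² = 0.00436;  (-1·δt/t)² = (-1×0.0890)² = 0.00792
δv/v = √(0.0123) = 0.111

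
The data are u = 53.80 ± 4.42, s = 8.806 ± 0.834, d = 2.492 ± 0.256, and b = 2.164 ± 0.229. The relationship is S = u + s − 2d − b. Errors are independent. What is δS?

S is a linear combination, so absolute uncertainties add in quadrature:
  (δu)² = 19.5;  (δs)² = 0.696;  (2·δd)² = 0.262;  (δb)² = 0.0524
δS = √(20.5) = 4.53

4.53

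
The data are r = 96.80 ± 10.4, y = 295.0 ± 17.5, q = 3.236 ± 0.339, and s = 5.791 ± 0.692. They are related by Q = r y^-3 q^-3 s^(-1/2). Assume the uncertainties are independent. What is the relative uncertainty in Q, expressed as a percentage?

Products/powers → add relative errors in quadrature, weighted by exponent:
  (1·δr/r)² = (1×0.107)² = 0.0115;  (-3·δy/y)² = (-3×0.0593)² = 0.0317;  (-3·δq/q)² = (-3×0.105)² = 0.0988;  (−½·δs/s)² = (-0.5×0.119)² = 0.00357
δQ/Q = √(0.146) = 0.382

38.2%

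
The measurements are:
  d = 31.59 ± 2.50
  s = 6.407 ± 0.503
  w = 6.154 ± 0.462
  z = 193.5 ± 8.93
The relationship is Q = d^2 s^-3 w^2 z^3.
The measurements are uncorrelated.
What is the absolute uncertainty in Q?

Relative error in a monomial: (δQ/Q)² = Σ (nᵢ · δxᵢ/xᵢ)².
  (2·δd/d)² = (2×0.0791)² = 0.0251;  (-3·δs/s)² = (-3×0.0785)² = 0.0555;  (2·δw/w)² = (2×0.0751)² = 0.0225;  (3·δz/z)² = (3×0.0461)² = 0.0192
δQ/Q = √(0.122) = 0.350
Q = 1.041e+09, so δQ = 0.350 × 1.041e+09 = 3.64e+08.

3.64e+08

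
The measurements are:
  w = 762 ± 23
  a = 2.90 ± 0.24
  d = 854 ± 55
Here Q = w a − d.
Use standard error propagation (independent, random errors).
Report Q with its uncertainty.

1360 ± 202

Let p = w·a = 2210. δp/p = √((1·δw/w)² + (1·δa/a)²) = √(0.000911 + 0.00685) = 0.0881, so δp = 195.
Q = p − d: δQ = √(δp² + δd²) = √(37900 + 3020) = 202
Q = 1360.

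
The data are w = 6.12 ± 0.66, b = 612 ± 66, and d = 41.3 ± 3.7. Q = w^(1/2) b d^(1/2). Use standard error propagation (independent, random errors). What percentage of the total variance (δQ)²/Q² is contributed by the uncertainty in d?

12.1%

(δQ/Q)² = (½·δw/w)² + (1·δb/b)² + (½·δd/d)²
  w term: (0.5×0.108)² = 0.00291
  b term: (1×0.108)² = 0.0116
  d term: (0.5×0.0896)² = 0.00201
Total = 0.0165. Share from d = 0.00201/0.0165 = 0.121.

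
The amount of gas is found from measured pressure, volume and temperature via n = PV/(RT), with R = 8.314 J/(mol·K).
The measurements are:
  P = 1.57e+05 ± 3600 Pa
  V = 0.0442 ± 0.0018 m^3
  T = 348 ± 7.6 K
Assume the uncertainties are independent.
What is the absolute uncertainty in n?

For a monomial n ∝ P, V, T^-1, fractional errors add in quadrature:
  (1·δP/P)² = (1×0.0229)² = 0.000526;  (1·δV/V)² = (1×0.0407)² = 0.00166;  (-1·δT/T)² = (-1×0.0218)² = 0.000477
δn/n = √(0.00266) = 0.0516
n = 2.40 mol, so δn = 0.0516 × 2.40 = 0.124 mol.

0.124 mol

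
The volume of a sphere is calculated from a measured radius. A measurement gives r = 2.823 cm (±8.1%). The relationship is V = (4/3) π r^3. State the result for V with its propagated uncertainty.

94.24 ± 22.9 cm^3

V is a product of powers, so relative uncertainties combine in quadrature:
  (3·δr/r)² = (3×0.0810)² = 0.0590
δV/V = √(0.0590) = 0.243
V = 94.24 cm^3, so δV = 0.243 × 94.24 = 22.9 cm^3.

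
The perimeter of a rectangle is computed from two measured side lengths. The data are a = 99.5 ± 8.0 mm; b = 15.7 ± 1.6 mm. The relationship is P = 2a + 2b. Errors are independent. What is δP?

16.3 mm

P is a linear combination, so absolute uncertainties add in quadrature:
  (2·δa)² = 256;  (2·δb)² = 10.2
δP = √(266) = 16.3 mm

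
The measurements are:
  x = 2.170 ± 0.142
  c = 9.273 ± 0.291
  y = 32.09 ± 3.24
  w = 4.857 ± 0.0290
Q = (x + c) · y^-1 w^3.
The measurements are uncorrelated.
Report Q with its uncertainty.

40.86 ± 4.35

Let u = x + c = 11.44. δu = √(δx² + δc²) = √(0.0202 + 0.0847) = 0.324, so δu/u = 0.0283.
Q is then a monomial in u, y, w:
δQ/Q = √((δu/u)² + (-1·δy/y)² + (3·δw/w)²) = √(0.000801 + 0.0102 + 0.000321) = 0.106
Q = 40.86, so δQ = 0.106 × 40.86 = 4.35.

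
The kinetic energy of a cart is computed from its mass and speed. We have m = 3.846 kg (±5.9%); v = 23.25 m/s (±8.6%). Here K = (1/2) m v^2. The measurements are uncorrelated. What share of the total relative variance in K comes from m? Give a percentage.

(δK/K)² = (1·δm/m)² + (2·δv/v)²
  m term: (1×0.0590)² = 0.00348
  v term: (2×0.0860)² = 0.0296
Total = 0.0331. Share from m = 0.00348/0.0331 = 0.105.

10.5%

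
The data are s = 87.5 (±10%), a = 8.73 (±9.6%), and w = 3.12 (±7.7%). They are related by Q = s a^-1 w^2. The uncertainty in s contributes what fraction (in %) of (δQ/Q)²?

23.3%

(δQ/Q)² = (1·δs/s)² + (-1·δa/a)² + (2·δw/w)²
  s term: (1×0.100)² = 0.0100
  a term: (-1×0.0960)² = 0.00922
  w term: (2×0.0770)² = 0.0237
Total = 0.0429. Share from s = 0.0100/0.0429 = 0.233.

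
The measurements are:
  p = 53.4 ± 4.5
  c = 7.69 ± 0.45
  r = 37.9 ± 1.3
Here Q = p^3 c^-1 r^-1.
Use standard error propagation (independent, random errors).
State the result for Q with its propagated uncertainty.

522 ± 137

For a monomial Q ∝ p^3, c^-1, r^-1, fractional errors add in quadrature:
  (3·δp/p)² = (3×0.0843)² = 0.0639;  (-1·δc/c)² = (-1×0.0585)² = 0.00342;  (-1·δr/r)² = (-1×0.0343)² = 0.00118
δQ/Q = √(0.0685) = 0.262
Q = 522, so δQ = 0.262 × 522 = 137.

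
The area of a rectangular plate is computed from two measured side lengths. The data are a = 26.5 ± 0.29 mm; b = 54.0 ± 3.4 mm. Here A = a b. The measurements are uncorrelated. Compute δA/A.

Products/powers → add relative errors in quadrature, weighted by exponent:
  (1·δa/a)² = (1×0.0109)² = 0.000120;  (1·δb/b)² = (1×0.0630)² = 0.00396
δA/A = √(0.00408) = 0.0639

0.0639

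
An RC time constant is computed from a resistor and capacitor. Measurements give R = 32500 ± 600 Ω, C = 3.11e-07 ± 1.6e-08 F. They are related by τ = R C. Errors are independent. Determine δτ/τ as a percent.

Since τ is a product/quotient, work with relative uncertainties:
  (1·δR/R)² = (1×0.0185)² = 0.000341;  (1·δC/C)² = (1×0.0514)² = 0.00265
δτ/τ = √(0.00299) = 0.0547

5.47%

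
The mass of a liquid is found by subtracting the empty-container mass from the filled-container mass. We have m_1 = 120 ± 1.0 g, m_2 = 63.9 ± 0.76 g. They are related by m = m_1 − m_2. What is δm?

1.26 g

Absolute uncertainties add in quadrature for a linear combination:
  (δm_1)² = 1.00;  (δm_2)² = 0.578
δm = √(1.58) = 1.26 g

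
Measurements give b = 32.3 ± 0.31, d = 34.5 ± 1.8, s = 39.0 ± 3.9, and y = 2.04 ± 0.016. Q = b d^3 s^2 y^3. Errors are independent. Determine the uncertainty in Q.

4.37e+09

Each factor contributes (exponent × relative error)² to (δQ/Q)²:
  (1·δb/b)² = (1×0.00960)² = 9.21e-05;  (3·δd/d)² = (3×0.0522)² = 0.0245;  (2·δs/s)² = (2×0.100)² = 0.0400;  (3·δy/y)² = (3×0.00784)² = 0.000554
δQ/Q = √(0.0651) = 0.255
Q = 1.71e+10, so δQ = 0.255 × 1.71e+10 = 4.37e+09.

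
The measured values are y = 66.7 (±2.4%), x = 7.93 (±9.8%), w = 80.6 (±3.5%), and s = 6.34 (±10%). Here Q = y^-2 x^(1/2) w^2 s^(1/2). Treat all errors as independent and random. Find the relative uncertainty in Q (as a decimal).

0.110

Products/powers → add relative errors in quadrature, weighted by exponent:
  (-2·δy/y)² = (-2×0.0240)² = 0.00230;  (½·δx/x)² = (0.5×0.0980)² = 0.00240;  (2·δw/w)² = (2×0.0350)² = 0.00490;  (½·δs/s)² = (0.5×0.100)² = 0.00250
δQ/Q = √(0.0121) = 0.110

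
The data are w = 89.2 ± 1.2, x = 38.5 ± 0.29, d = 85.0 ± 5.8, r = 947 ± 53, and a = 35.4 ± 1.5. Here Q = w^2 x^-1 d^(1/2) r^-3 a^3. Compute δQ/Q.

Since Q is a product/quotient, work with relative uncertainties:
  (2·δw/w)² = (2×0.0135)² = 0.000724;  (-1·δx/x)² = (-1×0.00753)² = 5.67e-05;  (½·δd/d)² = (0.5×0.0682)² = 0.00116;  (-3·δr/r)² = (-3×0.0560)² = 0.0282;  (3·δa/a)² = (3×0.0424)² = 0.0162
δQ/Q = √(0.0463) = 0.215

0.215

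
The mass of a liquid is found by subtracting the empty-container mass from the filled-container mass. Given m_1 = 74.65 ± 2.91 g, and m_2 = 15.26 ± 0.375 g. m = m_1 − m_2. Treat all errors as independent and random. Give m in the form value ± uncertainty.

59.39 ± 2.93 g

Absolute uncertainties add in quadrature for a linear combination:
  (δm_1)² = 8.47;  (δm_2)² = 0.141
δm = √(8.61) = 2.93 g
m = 59.39 g.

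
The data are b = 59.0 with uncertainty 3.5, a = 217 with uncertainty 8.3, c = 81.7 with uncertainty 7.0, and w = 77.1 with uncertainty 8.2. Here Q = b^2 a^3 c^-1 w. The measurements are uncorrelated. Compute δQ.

7.19e+09

For a monomial Q ∝ b^2, a^3, c^-1, w, fractional errors add in quadrature:
  (2·δb/b)² = (2×0.0593)² = 0.0141;  (3·δa/a)² = (3×0.0382)² = 0.0132;  (-1·δc/c)² = (-1×0.0857)² = 0.00734;  (1·δw/w)² = (1×0.106)² = 0.0113
δQ/Q = √(0.0459) = 0.214
Q = 3.36e+10, so δQ = 0.214 × 3.36e+10 = 7.19e+09.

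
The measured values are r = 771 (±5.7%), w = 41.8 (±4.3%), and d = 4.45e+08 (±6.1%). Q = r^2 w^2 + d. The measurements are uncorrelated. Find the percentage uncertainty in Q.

10.2%

Let p = r^2·w^2 = 1.04e+09. δp/p = √((2·δr/r)² + (2·δw/w)²) = √(0.0130 + 0.00740) = 0.143, so δp = 1.48e+08.
Q = p + d: δQ = √(δp² + δd²) = √(2.2e+16 + 7.37e+14) = 1.51e+08
Q = 1.48e+09, so δQ/Q = 1.51e+08/1.48e+09 = 0.102.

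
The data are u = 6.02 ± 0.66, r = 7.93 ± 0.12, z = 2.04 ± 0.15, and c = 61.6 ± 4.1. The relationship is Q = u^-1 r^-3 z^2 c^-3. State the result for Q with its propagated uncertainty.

For a monomial Q ∝ u^-1, r^-3, z^2, c^-3, fractional errors add in quadrature:
  (-1·δu/u)² = (-1×0.110)² = 0.0120;  (-3·δr/r)² = (-3×0.0151)² = 0.00206;  (2·δz/z)² = (2×0.0735)² = 0.0216;  (-3·δc/c)² = (-3×0.0666)² = 0.0399
δQ/Q = √(0.0756) = 0.275
Q = 5.93e-09, so δQ = 0.275 × 5.93e-09 = 1.63e-09.

(5.93 ± 1.63) × 10^-9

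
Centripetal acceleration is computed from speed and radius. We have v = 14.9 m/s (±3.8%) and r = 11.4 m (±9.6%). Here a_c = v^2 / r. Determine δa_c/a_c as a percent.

12.2%

Products/powers → add relative errors in quadrature, weighted by exponent:
  (2·δv/v)² = (2×0.0380)² = 0.00578;  (-1·δr/r)² = (-1×0.0960)² = 0.00922
δa_c/a_c = √(0.0150) = 0.122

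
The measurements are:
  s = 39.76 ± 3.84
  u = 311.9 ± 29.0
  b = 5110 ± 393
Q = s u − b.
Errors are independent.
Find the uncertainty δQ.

1710

Let p = s·u = 12400. δp/p = √((1·δs/s)² + (1·δu/u)²) = √(0.00933 + 0.00865) = 0.134, so δp = 1660.
Q = p − b: δQ = √(δp² + δb²) = √(2.76e+06 + 1.54e+05) = 1710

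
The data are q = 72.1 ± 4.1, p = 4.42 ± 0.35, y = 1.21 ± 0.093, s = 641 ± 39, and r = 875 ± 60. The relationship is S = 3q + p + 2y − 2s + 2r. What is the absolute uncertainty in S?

144

Absolute uncertainties add in quadrature for a linear combination:
  (3·δq)² = 151;  (δp)² = 0.122;  (2·δy)² = 0.0346;  (2·δs)² = 6080;  (2·δr)² = 14400
δS = √(20600) = 144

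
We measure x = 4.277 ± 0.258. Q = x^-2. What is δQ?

Q is a product of powers, so relative uncertainties combine in quadrature:
  (-2·δx/x)² = (-2×0.0603)² = 0.0146
δQ/Q = √(0.0146) = 0.121
Q = 0.05467, so δQ = 0.121 × 0.05467 = 0.00660.

0.00660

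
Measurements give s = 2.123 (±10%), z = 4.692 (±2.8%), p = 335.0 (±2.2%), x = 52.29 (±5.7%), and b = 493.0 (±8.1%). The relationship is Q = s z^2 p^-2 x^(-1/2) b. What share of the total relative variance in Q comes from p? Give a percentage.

(δQ/Q)² = (1·δs/s)² + (2·δz/z)² + (-2·δp/p)² + (−½·δx/x)² + (1·δb/b)²
  s term: (1×0.100)² = 0.0100
  z term: (2×0.0280)² = 0.00314
  p term: (-2×0.0220)² = 0.00194
  x term: (-0.5×0.0570)² = 0.000812
  b term: (1×0.0810)² = 0.00656
Total = 0.0224. Share from p = 0.00194/0.0224 = 0.0863.

8.63%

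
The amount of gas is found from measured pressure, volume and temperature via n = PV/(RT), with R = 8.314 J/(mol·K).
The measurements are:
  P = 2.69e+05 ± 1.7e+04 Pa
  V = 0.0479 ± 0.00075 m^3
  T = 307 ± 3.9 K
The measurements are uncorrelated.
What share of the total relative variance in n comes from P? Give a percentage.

90.8%

(δn/n)² = (1·δP/P)² + (1·δV/V)² + (-1·δT/T)²
  P term: (1×0.0632)² = 0.00399
  V term: (1×0.0157)² = 0.000245
  T term: (-1×0.0127)² = 0.000161
Total = 0.00440. Share from P = 0.00399/0.00440 = 0.908.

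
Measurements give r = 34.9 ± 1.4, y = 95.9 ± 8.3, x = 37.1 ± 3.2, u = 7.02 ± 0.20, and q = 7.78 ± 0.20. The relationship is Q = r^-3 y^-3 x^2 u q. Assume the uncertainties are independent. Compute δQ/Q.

Since Q is a product/quotient, work with relative uncertainties:
  (-3·δr/r)² = (-3×0.0401)² = 0.0145;  (-3·δy/y)² = (-3×0.0865)² = 0.0674;  (2·δx/x)² = (2×0.0863)² = 0.0298;  (1·δu/u)² = (1×0.0285)² = 0.000812;  (1·δq/q)² = (1×0.0257)² = 0.000661
δQ/Q = √(0.113) = 0.336

0.336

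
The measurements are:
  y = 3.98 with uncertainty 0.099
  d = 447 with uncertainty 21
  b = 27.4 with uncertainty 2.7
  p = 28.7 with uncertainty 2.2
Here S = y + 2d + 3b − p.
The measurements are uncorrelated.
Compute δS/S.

0.0450

Each term contributes (cᵢ δxᵢ)² to (δS)²:
  (δy)² = 0.00980;  (2·δd)² = 1760;  (3·δb)² = 65.6;  (δp)² = 4.84
δS = √(1830) = 42.8
S = 951, so δS/S = 42.8/951 = 0.0450.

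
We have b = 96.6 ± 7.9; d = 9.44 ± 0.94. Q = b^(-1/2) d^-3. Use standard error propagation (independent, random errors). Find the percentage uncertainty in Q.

Each factor contributes (exponent × relative error)² to (δQ/Q)²:
  (−½·δb/b)² = (-0.5×0.0818)² = 0.00167;  (-3·δd/d)² = (-3×0.0996)² = 0.0892
δQ/Q = √(0.0909) = 0.302

30.2%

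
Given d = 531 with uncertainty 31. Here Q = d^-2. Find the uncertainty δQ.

Each factor contributes (exponent × relative error)² to (δQ/Q)²:
  (-2·δd/d)² = (-2×0.0584)² = 0.0136
δQ/Q = √(0.0136) = 0.117
Q = 3.55e-06, so δQ = 0.117 × 3.55e-06 = 4.14e-07.

4.14e-07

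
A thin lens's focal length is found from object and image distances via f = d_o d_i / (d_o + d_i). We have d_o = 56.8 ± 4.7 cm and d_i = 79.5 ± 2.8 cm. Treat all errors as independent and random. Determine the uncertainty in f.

1.67 cm

∂f/∂d_o = (d_i/(d_o+d_i))² = 0.340;  ∂f/∂d_i = (d_o/(d_o+d_i))² = 0.174
δf = √((∂f/∂d_o · δd_o)² + (∂f/∂d_i · δd_i)²) = √(2.56 + 0.236) = 1.67 cm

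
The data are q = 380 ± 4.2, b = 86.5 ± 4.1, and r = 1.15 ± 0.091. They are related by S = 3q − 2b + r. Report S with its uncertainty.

968 ± 15.0

Sums and differences: (δS)² = Σ (cᵢ δxᵢ)².
  (3·δq)² = 159;  (2·δb)² = 67.2;  (δr)² = 0.00828
δS = √(226) = 15.0
S = 968.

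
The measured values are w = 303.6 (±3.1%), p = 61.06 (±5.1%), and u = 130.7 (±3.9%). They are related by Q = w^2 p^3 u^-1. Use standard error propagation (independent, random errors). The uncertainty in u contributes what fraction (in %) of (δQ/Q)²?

5.29%

(δQ/Q)² = (2·δw/w)² + (3·δp/p)² + (-1·δu/u)²
  w term: (2×0.0310)² = 0.00384
  p term: (3×0.0510)² = 0.0234
  u term: (-1×0.0390)² = 0.00152
Total = 0.0288. Share from u = 0.00152/0.0288 = 0.0529.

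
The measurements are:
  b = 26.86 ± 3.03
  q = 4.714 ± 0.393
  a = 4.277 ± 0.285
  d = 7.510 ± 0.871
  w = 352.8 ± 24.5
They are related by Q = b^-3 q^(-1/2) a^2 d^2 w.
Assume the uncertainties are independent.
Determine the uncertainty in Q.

Q is a product of powers, so relative uncertainties combine in quadrature:
  (-3·δb/b)² = (-3×0.113)² = 0.115;  (−½·δq/q)² = (-0.5×0.0834)² = 0.00174;  (2·δa/a)² = (2×0.0666)² = 0.0178;  (2·δd/d)² = (2×0.116)² = 0.0538;  (1·δw/w)² = (1×0.0694)² = 0.00482
δQ/Q = √(0.193) = 0.439
Q = 8.651, so δQ = 0.439 × 8.651 = 3.80.

3.80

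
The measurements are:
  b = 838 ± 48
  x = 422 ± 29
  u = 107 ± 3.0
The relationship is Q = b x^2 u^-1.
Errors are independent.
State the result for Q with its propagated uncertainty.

Q is a product of powers, so relative uncertainties combine in quadrature:
  (1·δb/b)² = (1×0.0573)² = 0.00328;  (2·δx/x)² = (2×0.0687)² = 0.0189;  (-1·δu/u)² = (-1×0.0280)² = 0.000786
δQ/Q = √(0.0230) = 0.152
Q = 1.39e+06, so δQ = 0.152 × 1.39e+06 = 2.11e+05.

(1.39 ± 0.211) × 10^6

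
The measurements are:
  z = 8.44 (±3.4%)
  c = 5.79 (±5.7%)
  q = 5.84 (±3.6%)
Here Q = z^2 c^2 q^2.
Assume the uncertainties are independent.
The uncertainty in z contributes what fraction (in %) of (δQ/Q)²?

20.3%

(δQ/Q)² = (2·δz/z)² + (2·δc/c)² + (2·δq/q)²
  z term: (2×0.0340)² = 0.00462
  c term: (2×0.0570)² = 0.0130
  q term: (2×0.0360)² = 0.00518
Total = 0.0228. Share from z = 0.00462/0.0228 = 0.203.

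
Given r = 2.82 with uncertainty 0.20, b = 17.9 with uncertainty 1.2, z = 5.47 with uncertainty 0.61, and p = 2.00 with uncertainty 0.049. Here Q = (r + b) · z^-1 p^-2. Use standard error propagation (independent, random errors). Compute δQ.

0.128

Let u = r + b = 20.7. δu = √(δr² + δb²) = √(0.0400 + 1.44) = 1.22, so δu/u = 0.0587.
Q is then a monomial in u, z, p:
δQ/Q = √((δu/u)² + (-1·δz/z)² + (-2·δp/p)²) = √(0.00345 + 0.0124 + 0.00240) = 0.135
Q = 0.947, so δQ = 0.135 × 0.947 = 0.128.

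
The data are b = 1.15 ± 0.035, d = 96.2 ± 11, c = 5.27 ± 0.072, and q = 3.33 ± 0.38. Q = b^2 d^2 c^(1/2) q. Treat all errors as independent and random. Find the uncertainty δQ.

Q is a product of powers, so relative uncertainties combine in quadrature:
  (2·δb/b)² = (2×0.0304)² = 0.00371;  (2·δd/d)² = (2×0.114)² = 0.0523;  (½·δc/c)² = (0.5×0.0137)² = 4.67e-05;  (1·δq/q)² = (1×0.114)² = 0.0130
δQ/Q = √(0.0691) = 0.263
Q = 93600, so δQ = 0.263 × 93600 = 24600.

24600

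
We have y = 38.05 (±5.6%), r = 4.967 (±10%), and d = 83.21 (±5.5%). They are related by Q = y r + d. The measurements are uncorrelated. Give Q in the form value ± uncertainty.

272.2 ± 22.1

Let p = y·r = 189.0. δp/p = √((1·δy/y)² + (1·δr/r)²) = √(0.00314 + 0.0100) = 0.115, so δp = 21.7.
Q = p + d: δQ = √(δp² + δd²) = √(469 + 20.9) = 22.1
Q = 272.2.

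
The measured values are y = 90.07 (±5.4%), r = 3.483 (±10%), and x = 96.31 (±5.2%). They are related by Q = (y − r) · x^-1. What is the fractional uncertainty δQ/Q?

Let u = y − r = 86.59. δu = √(δy² + δr²) = √(23.7 + 0.121) = 4.88, so δu/u = 0.0563.
Q is then a monomial in u, x:
δQ/Q = √((δu/u)² + (-1·δx/x)²) = √(0.00317 + 0.00270) = 0.0767

0.0767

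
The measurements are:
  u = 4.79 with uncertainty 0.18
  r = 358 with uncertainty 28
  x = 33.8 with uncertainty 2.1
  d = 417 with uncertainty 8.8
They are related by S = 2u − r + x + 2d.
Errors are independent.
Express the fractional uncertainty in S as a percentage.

Absolute uncertainties add in quadrature for a linear combination:
  (2·δu)² = 0.130;  (δr)² = 784;  (δx)² = 4.41;  (2·δd)² = 310
δS = √(1100) = 33.1
S = 519, so δS/S = 33.1/519 = 0.0638.

6.38%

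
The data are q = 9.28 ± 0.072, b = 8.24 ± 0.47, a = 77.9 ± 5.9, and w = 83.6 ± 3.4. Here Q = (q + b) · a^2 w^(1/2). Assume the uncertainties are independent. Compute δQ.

Let u = q + b = 17.5. δu = √(δq² + δb²) = √(0.00518 + 0.221) = 0.475, so δu/u = 0.0271.
Q is then a monomial in u, a, w:
δQ/Q = √((δu/u)² + (2·δa/a)² + (½·δw/w)²) = √(0.000737 + 0.0229 + 0.000414) = 0.155
Q = 9.72e+05, so δQ = 0.155 × 9.72e+05 = 1.51e+05.

1.51e+05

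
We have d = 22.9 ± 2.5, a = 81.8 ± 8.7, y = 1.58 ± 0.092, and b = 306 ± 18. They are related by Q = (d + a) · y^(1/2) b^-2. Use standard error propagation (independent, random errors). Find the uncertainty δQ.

0.000209

Let u = d + a = 105. δu = √(δd² + δa²) = √(6.25 + 75.7) = 9.05, so δu/u = 0.0865.
Q is then a monomial in u, y, b:
δQ/Q = √((δu/u)² + (½·δy/y)² + (-2·δb/b)²) = √(0.00747 + 0.000848 + 0.0138) = 0.149
Q = 0.00141, so δQ = 0.149 × 0.00141 = 0.000209.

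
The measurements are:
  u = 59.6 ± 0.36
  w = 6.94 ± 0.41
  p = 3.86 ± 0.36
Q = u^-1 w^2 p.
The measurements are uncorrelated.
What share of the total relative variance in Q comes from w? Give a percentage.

(δQ/Q)² = (-1·δu/u)² + (2·δw/w)² + (1·δp/p)²
  u term: (-1×0.00604)² = 3.65e-05
  w term: (2×0.0591)² = 0.0140
  p term: (1×0.0933)² = 0.00870
Total = 0.0227. Share from w = 0.0140/0.0227 = 0.615.

61.5%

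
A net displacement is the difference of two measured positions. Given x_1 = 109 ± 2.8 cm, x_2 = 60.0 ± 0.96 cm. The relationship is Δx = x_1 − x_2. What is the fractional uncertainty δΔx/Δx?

Sums and differences: (δΔx)² = Σ (cᵢ δxᵢ)².
  (δx_1)² = 7.84;  (δx_2)² = 0.922
δΔx = √(8.76) = 2.96 cm
Δx = 49.0 cm, so δΔx/Δx = 2.96/49.0 = 0.0604.

0.0604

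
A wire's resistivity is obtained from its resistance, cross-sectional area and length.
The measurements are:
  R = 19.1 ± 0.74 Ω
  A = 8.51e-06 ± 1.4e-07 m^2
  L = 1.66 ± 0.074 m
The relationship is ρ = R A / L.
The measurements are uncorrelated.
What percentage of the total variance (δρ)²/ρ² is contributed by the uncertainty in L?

52.9%

(δρ/ρ)² = (1·δR/R)² + (1·δA/A)² + (-1·δL/L)²
  R term: (1×0.0387)² = 0.00150
  A term: (1×0.0165)² = 0.000271
  L term: (-1×0.0446)² = 0.00199
Total = 0.00376. Share from L = 0.00199/0.00376 = 0.529.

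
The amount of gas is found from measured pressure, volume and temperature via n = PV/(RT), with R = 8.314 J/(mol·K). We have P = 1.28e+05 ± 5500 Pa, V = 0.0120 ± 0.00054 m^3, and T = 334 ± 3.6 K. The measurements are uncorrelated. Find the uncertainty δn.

0.0349 mol

Since n is a product/quotient, work with relative uncertainties:
  (1·δP/P)² = (1×0.0430)² = 0.00185;  (1·δV/V)² = (1×0.0450)² = 0.00202;  (-1·δT/T)² = (-1×0.0108)² = 0.000116
δn/n = √(0.00399) = 0.0631
n = 0.553 mol, so δn = 0.0631 × 0.553 = 0.0349 mol.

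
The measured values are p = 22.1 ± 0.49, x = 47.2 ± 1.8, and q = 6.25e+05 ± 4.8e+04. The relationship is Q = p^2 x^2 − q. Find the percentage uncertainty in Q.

Let w = p^2·x^2 = 1.09e+06. δw/w = √((2·δp/p)² + (2·δx/x)²) = √(0.00197 + 0.00582) = 0.0882, so δw = 96000.
Q = w − q: δQ = √(δw² + δq²) = √(9.22e+09 + 2.3e+09) = 1.07e+05
Q = 4.63e+05, so δQ/Q = 1.07e+05/4.63e+05 = 0.232.

23.2%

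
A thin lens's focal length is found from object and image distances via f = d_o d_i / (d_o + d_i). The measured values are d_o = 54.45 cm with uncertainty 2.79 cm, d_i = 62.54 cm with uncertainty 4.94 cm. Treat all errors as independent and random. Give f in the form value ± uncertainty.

29.11 ± 1.33 cm

∂f/∂d_o = (d_i/(d_o+d_i))² = 0.286;  ∂f/∂d_i = (d_o/(d_o+d_i))² = 0.217
δf = √((∂f/∂d_o · δd_o)² + (∂f/∂d_i · δd_i)²) = √(0.636 + 1.15) = 1.33 cm
f = 29.11 cm.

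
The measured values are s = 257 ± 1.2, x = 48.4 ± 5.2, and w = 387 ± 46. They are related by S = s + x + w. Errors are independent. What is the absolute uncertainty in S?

46.3

S is a linear combination, so absolute uncertainties add in quadrature:
  (δs)² = 1.44;  (δx)² = 27.0;  (δw)² = 2120
δS = √(2140) = 46.3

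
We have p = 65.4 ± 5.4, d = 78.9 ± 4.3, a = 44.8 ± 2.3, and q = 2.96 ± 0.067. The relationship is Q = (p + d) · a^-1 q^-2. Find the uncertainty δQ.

Let u = p + d = 144. δu = √(δp² + δd²) = √(29.2 + 18.5) = 6.90, so δu/u = 0.0478.
Q is then a monomial in u, a, q:
δQ/Q = √((δu/u)² + (-1·δa/a)² + (-2·δq/q)²) = √(0.00229 + 0.00264 + 0.00205) = 0.0835
Q = 0.368, so δQ = 0.0835 × 0.368 = 0.0307.

0.0307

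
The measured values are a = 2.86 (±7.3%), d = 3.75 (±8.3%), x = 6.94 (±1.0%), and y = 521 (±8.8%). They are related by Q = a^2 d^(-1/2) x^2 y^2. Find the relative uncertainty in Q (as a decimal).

0.233

Relative error in a monomial: (δQ/Q)² = Σ (nᵢ · δxᵢ/xᵢ)².
  (2·δa/a)² = (2×0.0730)² = 0.0213;  (−½·δd/d)² = (-0.5×0.0830)² = 0.00172;  (2·δx/x)² = (2×0.0100)² = 0.000400;  (2·δy/y)² = (2×0.0880)² = 0.0310
δQ/Q = √(0.0544) = 0.233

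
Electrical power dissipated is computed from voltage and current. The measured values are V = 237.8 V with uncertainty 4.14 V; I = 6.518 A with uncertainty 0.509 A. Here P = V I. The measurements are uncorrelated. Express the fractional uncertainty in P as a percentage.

8.00%

Relative error in a monomial: (δP/P)² = Σ (nᵢ · δxᵢ/xᵢ)².
  (1·δV/V)² = (1×0.0174)² = 0.000303;  (1·δI/I)² = (1×0.0781)² = 0.00610
δP/P = √(0.00640) = 0.0800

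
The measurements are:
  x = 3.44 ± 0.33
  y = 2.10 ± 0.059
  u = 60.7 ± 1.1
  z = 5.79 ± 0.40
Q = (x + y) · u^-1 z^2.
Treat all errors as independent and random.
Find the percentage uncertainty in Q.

Let w = x + y = 5.54. δw = √(δx² + δy²) = √(0.109 + 0.00348) = 0.335, so δw/w = 0.0605.
Q is then a monomial in w, u, z:
δQ/Q = √((δw/w)² + (-1·δu/u)² + (2·δz/z)²) = √(0.00366 + 0.000328 + 0.0191) = 0.152

15.2%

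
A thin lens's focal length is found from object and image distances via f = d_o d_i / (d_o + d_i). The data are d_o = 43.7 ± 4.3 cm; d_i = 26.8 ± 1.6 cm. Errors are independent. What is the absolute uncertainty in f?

0.874 cm

∂f/∂d_o = (d_i/(d_o+d_i))² = 0.145;  ∂f/∂d_i = (d_o/(d_o+d_i))² = 0.384
δf = √((∂f/∂d_o · δd_o)² + (∂f/∂d_i · δd_i)²) = √(0.386 + 0.378) = 0.874 cm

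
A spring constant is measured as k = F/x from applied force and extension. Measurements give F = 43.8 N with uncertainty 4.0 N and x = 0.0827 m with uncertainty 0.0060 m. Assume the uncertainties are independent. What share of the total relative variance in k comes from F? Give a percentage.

61.3%

(δk/k)² = (1·δF/F)² + (-1·δx/x)²
  F term: (1×0.0913)² = 0.00834
  x term: (-1×0.0726)² = 0.00526
Total = 0.0136. Share from F = 0.00834/0.0136 = 0.613.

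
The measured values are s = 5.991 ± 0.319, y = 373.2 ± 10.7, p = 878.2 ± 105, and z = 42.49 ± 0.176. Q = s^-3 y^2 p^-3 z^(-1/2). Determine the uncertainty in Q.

Each factor contributes (exponent × relative error)² to (δQ/Q)²:
  (-3·δs/s)² = (-3×0.0532)² = 0.0255;  (2·δy/y)² = (2×0.0287)² = 0.00329;  (-3·δp/p)² = (-3×0.120)² = 0.129;  (−½·δz/z)² = (-0.5×0.00414)² = 4.29e-06
δQ/Q = √(0.157) = 0.397
Q = 1.467e-07, so δQ = 0.397 × 1.467e-07 = 5.82e-08.

5.82e-08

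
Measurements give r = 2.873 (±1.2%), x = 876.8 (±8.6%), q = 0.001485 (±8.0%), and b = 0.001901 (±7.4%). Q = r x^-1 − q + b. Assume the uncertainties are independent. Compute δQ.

0.000339

Let p = r·x^-1 = 0.003277. δp/p = √((1·δr/r)² + (-1·δx/x)²) = √(0.000144 + 0.00740) = 0.0868, so δp = 0.000285.
Q = p − q + b: δQ = √(δp² + δq² + δb²) = √(8.1e-08 + 1.41e-08 + 1.98e-08) = 0.000339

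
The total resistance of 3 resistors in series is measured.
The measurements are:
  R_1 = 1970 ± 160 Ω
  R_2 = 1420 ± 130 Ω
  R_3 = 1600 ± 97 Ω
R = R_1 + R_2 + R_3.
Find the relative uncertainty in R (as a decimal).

Absolute uncertainties add in quadrature for a linear combination:
  (δR_1)² = 25600;  (δR_2)² = 16900;  (δR_3)² = 9410
δR = √(51900) = 228 Ω
R = 4990 Ω, so δR/R = 228/4990 = 0.0457.

0.0457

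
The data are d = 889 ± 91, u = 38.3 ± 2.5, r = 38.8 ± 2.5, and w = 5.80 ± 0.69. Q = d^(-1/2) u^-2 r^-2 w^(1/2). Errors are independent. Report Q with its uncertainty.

Products/powers → add relative errors in quadrature, weighted by exponent:
  (−½·δd/d)² = (-0.5×0.102)² = 0.00262;  (-2·δu/u)² = (-2×0.0653)² = 0.0170;  (-2·δr/r)² = (-2×0.0644)² = 0.0166;  (½·δw/w)² = (0.5×0.119)² = 0.00354
δQ/Q = √(0.0398) = 0.200
Q = 3.66e-08, so δQ = 0.200 × 3.66e-08 = 7.3e-09.

(3.66 ± 0.730) × 10^-8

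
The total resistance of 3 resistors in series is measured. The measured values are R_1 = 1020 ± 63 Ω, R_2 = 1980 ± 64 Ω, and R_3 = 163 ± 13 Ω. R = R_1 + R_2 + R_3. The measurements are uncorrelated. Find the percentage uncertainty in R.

2.87%

Absolute uncertainties add in quadrature for a linear combination:
  (δR_1)² = 3970;  (δR_2)² = 4100;  (δR_3)² = 169
δR = √(8230) = 90.7 Ω
R = 3160 Ω, so δR/R = 90.7/3160 = 0.0287.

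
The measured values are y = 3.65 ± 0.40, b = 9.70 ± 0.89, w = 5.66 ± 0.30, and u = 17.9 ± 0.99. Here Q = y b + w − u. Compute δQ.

Let p = y·b = 35.4. δp/p = √((1·δy/y)² + (1·δb/b)²) = √(0.0120 + 0.00842) = 0.143, so δp = 5.06.
Q = p + w − u: δQ = √(δp² + δw² + δu²) = √(25.6 + 0.0900 + 0.980) = 5.17

5.17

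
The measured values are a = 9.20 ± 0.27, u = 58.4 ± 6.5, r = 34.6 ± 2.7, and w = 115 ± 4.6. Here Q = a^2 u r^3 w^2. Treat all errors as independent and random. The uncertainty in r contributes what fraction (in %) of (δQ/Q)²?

71.1%

(δQ/Q)² = (2·δa/a)² + (1·δu/u)² + (3·δr/r)² + (2·δw/w)²
  a term: (2×0.0293)² = 0.00345
  u term: (1×0.111)² = 0.0124
  r term: (3×0.0780)² = 0.0548
  w term: (2×0.0400)² = 0.00640
Total = 0.0770. Share from r = 0.0548/0.0770 = 0.711.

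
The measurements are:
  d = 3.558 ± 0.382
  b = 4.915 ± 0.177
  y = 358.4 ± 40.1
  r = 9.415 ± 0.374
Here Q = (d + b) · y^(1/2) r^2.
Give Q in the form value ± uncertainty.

14220 ± 1550

Let u = d + b = 8.473. δu = √(δd² + δb²) = √(0.146 + 0.0313) = 0.421, so δu/u = 0.0497.
Q is then a monomial in u, y, r:
δQ/Q = √((δu/u)² + (½·δy/y)² + (2·δr/r)²) = √(0.00247 + 0.00313 + 0.00631) = 0.109
Q = 14220, so δQ = 0.109 × 14220 = 1550.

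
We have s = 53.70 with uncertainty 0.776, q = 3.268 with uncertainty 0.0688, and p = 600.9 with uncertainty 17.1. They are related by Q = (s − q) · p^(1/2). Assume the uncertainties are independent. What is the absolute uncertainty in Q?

26.0

Let u = s − q = 50.43. δu = √(δs² + δq²) = √(0.602 + 0.00473) = 0.779, so δu/u = 0.0154.
Q is then a monomial in u, p:
δQ/Q = √((δu/u)² + (½·δp/p)²) = √(0.000239 + 0.000202) = 0.0210
Q = 1236, so δQ = 0.0210 × 1236 = 26.0.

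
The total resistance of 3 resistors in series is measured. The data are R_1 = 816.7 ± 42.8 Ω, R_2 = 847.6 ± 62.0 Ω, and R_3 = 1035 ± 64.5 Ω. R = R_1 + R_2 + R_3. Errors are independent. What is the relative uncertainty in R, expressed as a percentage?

3.67%

Each term contributes (cᵢ δxᵢ)² to (δR)²:
  (δR_1)² = 1830;  (δR_2)² = 3840;  (δR_3)² = 4160
δR = √(9840) = 99.2 Ω
R = 2699 Ω, so δR/R = 99.2/2699 = 0.0367.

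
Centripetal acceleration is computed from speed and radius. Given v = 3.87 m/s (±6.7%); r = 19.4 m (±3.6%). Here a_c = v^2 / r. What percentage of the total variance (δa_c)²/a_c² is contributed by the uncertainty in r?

(δa_c/a_c)² = (2·δv/v)² + (-1·δr/r)²
  v term: (2×0.0670)² = 0.0180
  r term: (-1×0.0360)² = 0.00130
Total = 0.0193. Share from r = 0.00130/0.0193 = 0.0673.

6.73%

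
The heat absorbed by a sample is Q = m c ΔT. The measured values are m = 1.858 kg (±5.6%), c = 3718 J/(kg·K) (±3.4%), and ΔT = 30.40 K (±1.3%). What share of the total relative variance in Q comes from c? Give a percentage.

(δQ/Q)² = (1·δm/m)² + (1·δc/c)² + (1·δΔT/ΔT)²
  m term: (1×0.0560)² = 0.00314
  c term: (1×0.0340)² = 0.00116
  ΔT term: (1×0.0130)² = 0.000169
Total = 0.00446. Share from c = 0.00116/0.00446 = 0.259.

25.9%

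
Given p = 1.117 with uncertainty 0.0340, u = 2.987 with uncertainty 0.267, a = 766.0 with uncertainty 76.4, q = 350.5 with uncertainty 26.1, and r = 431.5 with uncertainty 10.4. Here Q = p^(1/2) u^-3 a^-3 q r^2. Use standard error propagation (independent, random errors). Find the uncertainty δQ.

0.00237

Since Q is a product/quotient, work with relative uncertainties:
  (½·δp/p)² = (0.5×0.0304)² = 0.000232;  (-3·δu/u)² = (-3×0.0894)² = 0.0719;  (-3·δa/a)² = (-3×0.0997)² = 0.0895;  (1·δq/q)² = (1×0.0745)² = 0.00555;  (2·δr/r)² = (2×0.0241)² = 0.00232
δQ/Q = √(0.170) = 0.412
Q = 0.005758, so δQ = 0.412 × 0.005758 = 0.00237.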